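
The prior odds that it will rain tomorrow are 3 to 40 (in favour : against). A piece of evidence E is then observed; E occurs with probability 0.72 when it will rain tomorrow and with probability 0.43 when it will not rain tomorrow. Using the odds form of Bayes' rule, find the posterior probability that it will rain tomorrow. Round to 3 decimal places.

Prior odds = 3/40 = 0.075000. In log-odds, ln(0.075000) = -2.5903.
Add log likelihood ratio: ln(1.6744) = 0.51547.
Posterior log-odds = -2.0748, so posterior odds = exp(-2.0748) = 0.12558. Converting, P(H|E) = 0.12558/1.1256 = 0.112.

Posterior probability ≈ 0.112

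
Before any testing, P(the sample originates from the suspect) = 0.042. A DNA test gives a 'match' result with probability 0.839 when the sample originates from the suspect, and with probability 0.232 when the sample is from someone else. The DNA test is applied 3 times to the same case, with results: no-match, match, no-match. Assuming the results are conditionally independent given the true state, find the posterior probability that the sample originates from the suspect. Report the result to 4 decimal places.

Let H be the event that the sample originates from the suspect; start with P(H) = 0.042. P('match'|H) = 0.839, P('match'|¬H) = 0.232.
Update on result 1 ('no-match'): P(H) ← 0.161·0.0420 / (0.161·0.0420 + 0.768·0.9580) = 0.0067620/0.74251 = 0.0091.
Update on result 2 ('match'): P(H) ← 0.839·0.0091 / (0.839·0.0091 + 0.232·0.9909) = 0.0076408/0.23753 = 0.0322.
Update on result 3 ('no-match'): P(H) ← 0.161·0.0322 / (0.161·0.0322 + 0.768·0.9678) = 0.0051790/0.74847 = 0.0069.

Posterior P(H) ≈ 0.0069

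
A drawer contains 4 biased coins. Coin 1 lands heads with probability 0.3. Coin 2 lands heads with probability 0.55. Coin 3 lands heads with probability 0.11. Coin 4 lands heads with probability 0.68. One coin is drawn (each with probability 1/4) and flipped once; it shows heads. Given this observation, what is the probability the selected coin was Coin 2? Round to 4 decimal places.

Posterior probability ≈ 0.3354

P(heads|C1) = 0.3; P(heads|C2) = 0.55; P(heads|C3) = 0.11; P(heads|C4) = 0.68.
Prior × likelihood for each source: 0.25·0.3=0.07500, 0.25·0.55=0.1375, 0.25·0.11=0.02750, 0.25·0.68=0.1700. Summing gives P(heads) = 0.41000.
P(Coin 2 | heads) = 0.1375 / 0.41000 = 0.3354.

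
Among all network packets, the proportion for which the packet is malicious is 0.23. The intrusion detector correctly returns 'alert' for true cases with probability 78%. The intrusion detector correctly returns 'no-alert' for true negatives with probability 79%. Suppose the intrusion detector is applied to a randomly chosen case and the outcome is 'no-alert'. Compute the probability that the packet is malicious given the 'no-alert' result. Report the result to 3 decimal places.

P(H | E) ≈ 0.077

Let H be the event that the packet is malicious. P(H) = 0.23, so P(¬H) = 0.77. With E the 'no-alert' result, P(E|H) = 0.22 and P(E|¬H) = 0.79.
P(E) = 0.22·0.23 + 0.79·0.77 = 0.050600 + 0.60830 = 0.65890.
By Bayes' theorem, P(H|E) = 0.050600 / 0.65890 = 0.077.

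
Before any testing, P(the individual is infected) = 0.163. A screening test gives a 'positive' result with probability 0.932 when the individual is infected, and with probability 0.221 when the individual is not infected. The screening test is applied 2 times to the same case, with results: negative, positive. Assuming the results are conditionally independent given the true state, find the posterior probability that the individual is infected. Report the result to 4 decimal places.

With H the event that the individual is infected, the joint likelihood of the observed sequence is P(data|H) = 0.068·0.932 = 0.063376 and P(data|¬H) = 0.779·0.221 = 0.17216.
Bayes: P(H|data) = 0.163·0.063376 / (0.163·0.063376 + 0.837·0.17216) = 0.010330/0.15443 = 0.0669.

Posterior P(H) ≈ 0.0669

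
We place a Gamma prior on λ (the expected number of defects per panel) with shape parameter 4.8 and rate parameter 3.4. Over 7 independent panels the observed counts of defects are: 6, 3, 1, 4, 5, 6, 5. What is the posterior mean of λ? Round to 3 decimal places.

Posterior mean ≈ 3.346

Total count ∑xᵢ = 30 over n = 7 panels.
Gamma is conjugate to the Poisson likelihood: posterior is Gamma(shape = 4.8+30 = 34.8, rate = 3.4+7 = 10.4).
Posterior mean = shape/rate = 34.8/10.4 = 3.346.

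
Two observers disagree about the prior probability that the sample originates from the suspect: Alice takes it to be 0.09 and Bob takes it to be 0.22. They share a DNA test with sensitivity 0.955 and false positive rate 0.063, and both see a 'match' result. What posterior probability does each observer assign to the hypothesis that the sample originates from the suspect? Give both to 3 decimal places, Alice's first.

The likelihood ratio for a 'match' result is 0.955/0.063 = 15.159.
Alice: prior odds 0.09/0.91 = 0.098901; posterior odds 1.4992; posterior probability 0.600.
Bob: prior odds 0.22/0.78 = 0.28205; posterior odds 4.2755; posterior probability 0.810.

Alice: 0.600; Bob: 0.810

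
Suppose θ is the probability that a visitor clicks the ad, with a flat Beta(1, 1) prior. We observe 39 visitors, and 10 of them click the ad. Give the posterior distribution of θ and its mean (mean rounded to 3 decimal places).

Posterior: Beta(11, 30); mean ≈ 0.268

The binomial likelihood is conjugate to the Beta prior: with 10 successes and 29 failures, the posterior is Beta(1+10, 1+29) = Beta(11, 30).
Posterior mean = α/(α+β) = 11/41 = 0.268.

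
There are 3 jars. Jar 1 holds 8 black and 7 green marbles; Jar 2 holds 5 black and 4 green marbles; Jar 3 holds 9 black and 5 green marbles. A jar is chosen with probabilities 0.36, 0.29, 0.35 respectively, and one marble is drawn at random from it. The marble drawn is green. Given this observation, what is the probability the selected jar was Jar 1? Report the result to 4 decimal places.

Tabulate prior·likelihood by source: [1] prior 0.36, lik 0.4667, product 0.1680; [2] prior 0.29, lik 0.4444, product 0.1289; [3] prior 0.35, lik 0.3571, product 0.1250.
Normalizing constant = 0.42189; the posterior for Jar 1 is its product over the sum, 0.1680/0.42189 = 0.3982.

Posterior probability ≈ 0.3982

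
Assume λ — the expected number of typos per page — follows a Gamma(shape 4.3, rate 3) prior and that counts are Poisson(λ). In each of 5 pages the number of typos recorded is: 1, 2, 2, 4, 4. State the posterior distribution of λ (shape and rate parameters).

Posterior: Gamma(shape=17.3, rate=8)

The Poisson likelihood adds the total count to the shape and the number of exposure periods to the rate. Here ∑xᵢ = 13 and n = 5, so shape 4.3→17.3 and rate 3→8.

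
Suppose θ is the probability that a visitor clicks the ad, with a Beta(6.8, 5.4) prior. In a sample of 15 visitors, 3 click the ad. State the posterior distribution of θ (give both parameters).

Posterior: Beta(9.8, 17.4)

The binomial likelihood is conjugate to the Beta prior: with 3 successes and 12 failures, the posterior is Beta(6.8+3, 5.4+12) = Beta(9.8, 17.4).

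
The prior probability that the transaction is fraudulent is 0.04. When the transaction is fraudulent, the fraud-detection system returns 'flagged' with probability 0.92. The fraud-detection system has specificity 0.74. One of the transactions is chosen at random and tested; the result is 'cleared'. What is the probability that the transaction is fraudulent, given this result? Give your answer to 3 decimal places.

P(H | E) ≈ 0.004

Write H for 'the transaction is fraudulent'. Prior odds H:¬H = 0.04/0.96 = 0.041667. For the 'cleared' outcome, the likelihood ratio is 0.08/0.74 = 0.10811.
Posterior odds = 0.041667 × 0.10811 = 0.0045045, so P(H|E) = 0.0045045/(1+0.0045045) = 0.004.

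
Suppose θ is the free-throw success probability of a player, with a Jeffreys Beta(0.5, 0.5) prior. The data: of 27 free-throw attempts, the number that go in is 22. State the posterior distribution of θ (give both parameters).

Posterior: Beta(22.5, 5.5)

The binomial likelihood is conjugate to the Beta prior: with 22 successes and 5 failures, the posterior is Beta(0.5+22, 0.5+5) = Beta(22.5, 5.5).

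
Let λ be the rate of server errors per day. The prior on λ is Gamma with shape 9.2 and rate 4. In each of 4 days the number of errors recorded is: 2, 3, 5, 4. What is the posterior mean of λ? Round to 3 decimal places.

Total count ∑xᵢ = 14 over n = 4 days.
Gamma is conjugate to the Poisson likelihood: posterior is Gamma(shape = 9.2+14 = 23.2, rate = 4+4 = 8).
Posterior mean = shape/rate = 23.2/8 = 2.900.

Posterior mean ≈ 2.900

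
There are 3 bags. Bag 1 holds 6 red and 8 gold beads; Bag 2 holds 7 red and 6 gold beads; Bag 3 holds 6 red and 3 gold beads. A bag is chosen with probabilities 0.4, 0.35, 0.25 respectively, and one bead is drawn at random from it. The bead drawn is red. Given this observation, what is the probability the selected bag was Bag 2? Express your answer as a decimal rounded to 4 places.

Posterior probability ≈ 0.3579

P(red|Bag 1) = 0.4286; P(red|Bag 2) = 0.5385; P(red|Bag 3) = 0.6667.
Prior × likelihood for each source: 0.4·0.4286=0.1714, 0.35·0.5385=0.1885, 0.25·0.6667=0.1667. Summing gives P(red) = 0.52656.
P(Bag 2 | red) = 0.1885 / 0.52656 = 0.3579.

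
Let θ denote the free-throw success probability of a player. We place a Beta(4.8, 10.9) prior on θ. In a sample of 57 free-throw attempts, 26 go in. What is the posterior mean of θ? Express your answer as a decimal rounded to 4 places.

The binomial likelihood is conjugate to the Beta prior: with 26 successes and 31 failures, the posterior is Beta(4.8+26, 10.9+31) = Beta(30.8, 41.9).
E[θ | data] = 30.8/(30.8+41.9) = 0.4237.

Posterior mean ≈ 0.4237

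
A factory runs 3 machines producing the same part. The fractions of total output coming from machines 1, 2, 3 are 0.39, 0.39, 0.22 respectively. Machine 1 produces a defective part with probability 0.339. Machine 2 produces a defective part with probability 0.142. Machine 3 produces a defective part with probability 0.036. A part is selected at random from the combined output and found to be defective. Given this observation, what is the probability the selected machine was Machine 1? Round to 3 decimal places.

Tabulate prior·likelihood by source: [1] prior 0.39, lik 0.339, product 0.1322; [2] prior 0.39, lik 0.142, product 0.05538; [3] prior 0.22, lik 0.036, product 0.007920.
Normalizing constant = 0.19551; the posterior for Machine 1 is its product over the sum, 0.1322/0.19551 = 0.676.

Posterior probability ≈ 0.676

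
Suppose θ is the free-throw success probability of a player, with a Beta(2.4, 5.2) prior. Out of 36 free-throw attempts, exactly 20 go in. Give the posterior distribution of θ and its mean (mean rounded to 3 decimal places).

Posterior: Beta(22.4, 21.2); mean ≈ 0.514

The binomial likelihood is conjugate to the Beta prior: with 20 successes and 16 failures, the posterior is Beta(2.4+20, 5.2+16) = Beta(22.4, 21.2).
Posterior mean = α/(α+β) = 22.4/43.6 = 0.514.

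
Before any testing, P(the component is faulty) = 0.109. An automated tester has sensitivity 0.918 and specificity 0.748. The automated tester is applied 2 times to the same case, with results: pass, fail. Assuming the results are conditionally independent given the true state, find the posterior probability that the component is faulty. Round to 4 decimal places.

With H the event that the component is faulty, the joint likelihood of the observed sequence is P(data|H) = 0.082·0.918 = 0.075276 and P(data|¬H) = 0.748·0.252 = 0.18850.
Bayes: P(H|data) = 0.109·0.075276 / (0.109·0.075276 + 0.891·0.18850) = 0.0082051/0.17616 = 0.0466.

Posterior P(H) ≈ 0.0466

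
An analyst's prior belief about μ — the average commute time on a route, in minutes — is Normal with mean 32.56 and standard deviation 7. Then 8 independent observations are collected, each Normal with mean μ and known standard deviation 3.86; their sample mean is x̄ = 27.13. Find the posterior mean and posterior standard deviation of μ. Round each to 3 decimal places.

Posterior mean ≈ 27.329; posterior SD ≈ 1.339

With known σ, the Normal prior is conjugate. Weight on the data is w = (n/σ²)/(n/σ² + 1/τ₀²) = 0.536927/(0.536927+0.0204082) = 0.96338.
Posterior mean = w·x̄ + (1−w)·μ₀ = 0.96338·27.13 + 0.036617·32.56 = 27.329. Posterior variance = 1/(0.536927+0.0204082) = 1.79425, so SD = 1.339.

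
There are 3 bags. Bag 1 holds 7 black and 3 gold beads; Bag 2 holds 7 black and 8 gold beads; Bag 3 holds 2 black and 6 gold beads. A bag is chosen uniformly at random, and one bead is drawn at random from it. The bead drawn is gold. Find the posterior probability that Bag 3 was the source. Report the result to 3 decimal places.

Posterior probability ≈ 0.474

Tabulate prior·likelihood by source: [1] prior 0.333333, lik 0.3, product 0.1000; [2] prior 0.333333, lik 0.5333, product 0.1778; [3] prior 0.333333, lik 0.75, product 0.2500.
Normalizing constant = 0.52778; the posterior for Bag 3 is its product over the sum, 0.2500/0.52778 = 0.474.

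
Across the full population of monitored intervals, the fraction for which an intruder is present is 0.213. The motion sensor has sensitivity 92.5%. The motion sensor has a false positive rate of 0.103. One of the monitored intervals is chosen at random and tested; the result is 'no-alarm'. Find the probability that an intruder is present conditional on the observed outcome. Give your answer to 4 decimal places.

Let H be the event that an intruder is present. P(H) = 0.213, so P(¬H) = 0.787. With E the 'no-alarm' result, P(E|H) = 0.075 and P(E|¬H) = 0.897.
P(E) = 0.075·0.213 + 0.897·0.787 = 0.015975 + 0.70594 = 0.72191.
By Bayes' theorem, P(H|E) = 0.015975 / 0.72191 = 0.0221.

P(H | E) ≈ 0.0221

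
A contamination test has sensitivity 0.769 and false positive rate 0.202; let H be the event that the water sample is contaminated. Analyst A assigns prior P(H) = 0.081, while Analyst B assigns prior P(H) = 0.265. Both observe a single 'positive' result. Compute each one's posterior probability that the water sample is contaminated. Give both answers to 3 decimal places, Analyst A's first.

Analyst A: 0.251; Analyst B: 0.579

The likelihood ratio for a 'positive' result is 0.769/0.202 = 3.8069.
Analyst A: prior odds 0.081/0.919 = 0.088139; posterior odds 0.33554; posterior probability 0.251.
Analyst B: prior odds 0.265/0.735 = 0.36054; posterior odds 1.3726; posterior probability 0.579.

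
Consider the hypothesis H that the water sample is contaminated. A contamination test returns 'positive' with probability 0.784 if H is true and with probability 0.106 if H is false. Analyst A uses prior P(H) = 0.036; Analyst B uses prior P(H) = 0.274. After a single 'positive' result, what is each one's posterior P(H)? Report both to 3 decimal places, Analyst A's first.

Analyst A: 0.216; Analyst B: 0.736

P('+'|H) = 0.784, P('+'|¬H) = 0.106.
Analyst A: numerator 0.784·0.036 = 0.028224; evidence = 0.028224+0.106·0.964 = 0.13041; posterior = 0.216.
Analyst B: numerator 0.784·0.274 = 0.21482; evidence = 0.21482+0.106·0.726 = 0.29177; posterior = 0.736.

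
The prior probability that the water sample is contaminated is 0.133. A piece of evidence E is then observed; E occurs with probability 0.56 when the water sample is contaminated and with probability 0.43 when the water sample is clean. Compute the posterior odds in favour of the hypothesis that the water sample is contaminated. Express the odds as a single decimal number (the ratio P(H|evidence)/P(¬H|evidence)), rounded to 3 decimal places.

Prior odds = 0.133/(1−0.133) = 0.15340. In log-odds, ln(0.15340) = -1.8747.
Add log likelihood ratio: ln(1.3023) = 0.26415.
Posterior log-odds = -1.6105, so posterior odds = exp(-1.6105) = 0.19978.

Posterior odds ≈ 0.200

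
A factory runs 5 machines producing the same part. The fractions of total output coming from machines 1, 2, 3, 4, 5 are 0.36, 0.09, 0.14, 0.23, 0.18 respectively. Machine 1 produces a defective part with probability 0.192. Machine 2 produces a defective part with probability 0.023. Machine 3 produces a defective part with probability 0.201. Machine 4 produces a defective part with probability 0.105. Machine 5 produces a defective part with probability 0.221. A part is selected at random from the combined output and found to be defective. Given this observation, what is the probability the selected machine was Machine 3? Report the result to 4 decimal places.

Posterior probability ≈ 0.1724

P(defective|M1) = 0.192; P(defective|M2) = 0.023; P(defective|M3) = 0.201; P(defective|M4) = 0.105; P(defective|M5) = 0.221.
Prior × likelihood for each source: 0.36·0.192=0.06912, 0.09·0.023=0.002070, 0.14·0.201=0.02814, 0.23·0.105=0.02415, 0.18·0.221=0.03978. Summing gives P(defective) = 0.16326.
P(Machine 3 | defective) = 0.02814 / 0.16326 = 0.1724.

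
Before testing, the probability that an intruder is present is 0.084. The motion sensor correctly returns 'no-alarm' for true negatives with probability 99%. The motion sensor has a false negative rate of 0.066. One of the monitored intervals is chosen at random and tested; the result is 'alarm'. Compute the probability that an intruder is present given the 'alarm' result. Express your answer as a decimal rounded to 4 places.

Write H for 'an intruder is present'. Prior odds H:¬H = 0.084/0.916 = 0.091703. For the 'alarm' outcome, the likelihood ratio is 0.934/0.01 = 93.400.
Posterior odds = 0.091703 × 93.400 = 8.5651, so P(H|E) = 8.5651/(1+8.5651) = 0.8955.

P(H | E) ≈ 0.8955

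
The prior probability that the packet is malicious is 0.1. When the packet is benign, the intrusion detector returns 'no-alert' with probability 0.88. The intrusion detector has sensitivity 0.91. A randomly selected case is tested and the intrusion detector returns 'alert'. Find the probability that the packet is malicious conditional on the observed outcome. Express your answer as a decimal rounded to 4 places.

Let H be the event that the packet is malicious. P(H) = 0.1, so P(¬H) = 0.9. With E the 'alert' result, P(E|H) = 0.91 and P(E|¬H) = 0.12.
P(E) = 0.91·0.1 + 0.12·0.9 = 0.091000 + 0.10800 = 0.19900.
By Bayes' theorem, P(H|E) = 0.091000 / 0.19900 = 0.4573.

P(H | E) ≈ 0.4573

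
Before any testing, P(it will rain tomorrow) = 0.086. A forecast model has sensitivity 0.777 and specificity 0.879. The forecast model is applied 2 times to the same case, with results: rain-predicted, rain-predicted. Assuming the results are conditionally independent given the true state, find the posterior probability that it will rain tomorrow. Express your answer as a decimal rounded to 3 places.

Posterior P(H) ≈ 0.795

Let H be the event that it will rain tomorrow; start with P(H) = 0.086. P('rain-predicted'|H) = 0.777, P('rain-predicted'|¬H) = 0.121.
Update on result 1 ('rain-predicted'): P(H) ← 0.777·0.0860 / (0.777·0.0860 + 0.121·0.9140) = 0.066822/0.17742 = 0.3766.
Update on result 2 ('rain-predicted'): P(H) ← 0.777·0.3766 / (0.777·0.3766 + 0.121·0.6234) = 0.29265/0.36808 = 0.7951.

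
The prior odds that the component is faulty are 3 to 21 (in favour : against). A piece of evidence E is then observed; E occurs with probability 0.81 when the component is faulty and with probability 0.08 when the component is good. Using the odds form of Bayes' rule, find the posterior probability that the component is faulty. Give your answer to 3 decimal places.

Prior odds = 3/21 = 0.14286.
Likelihood ratio for E = 0.81/0.08 = 10.125.
Posterior odds = prior odds × LR = 1.4464.
Posterior probability = odds/(1+odds) = 1.4464/2.4464 = 0.591.

Posterior probability ≈ 0.591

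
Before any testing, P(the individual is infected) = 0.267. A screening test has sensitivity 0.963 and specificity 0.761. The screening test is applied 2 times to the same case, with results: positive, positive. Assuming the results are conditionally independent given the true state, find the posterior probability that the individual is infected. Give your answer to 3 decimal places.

Let H be the event that the individual is infected; start with P(H) = 0.267. P('positive'|H) = 0.963, P('positive'|¬H) = 0.239.
Update on result 1 ('positive'): P(H) ← 0.963·0.2670 / (0.963·0.2670 + 0.239·0.7330) = 0.25712/0.43231 = 0.5948.
Update on result 2 ('positive'): P(H) ← 0.963·0.5948 / (0.963·0.5948 + 0.239·0.4052) = 0.57276/0.66961 = 0.8554.

Posterior P(H) ≈ 0.855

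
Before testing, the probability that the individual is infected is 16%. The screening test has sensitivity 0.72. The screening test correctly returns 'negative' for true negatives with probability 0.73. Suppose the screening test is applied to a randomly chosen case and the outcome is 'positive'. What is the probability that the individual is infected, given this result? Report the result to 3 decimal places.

P(H | E) ≈ 0.337

Let H be the event that the individual is infected. P(H) = 0.16, so P(¬H) = 0.84. With E the 'positive' result, P(E|H) = 0.72 and P(E|¬H) = 0.27.
P(E) = 0.72·0.16 + 0.27·0.84 = 0.11520 + 0.22680 = 0.34200.
By Bayes' theorem, P(H|E) = 0.11520 / 0.34200 = 0.337.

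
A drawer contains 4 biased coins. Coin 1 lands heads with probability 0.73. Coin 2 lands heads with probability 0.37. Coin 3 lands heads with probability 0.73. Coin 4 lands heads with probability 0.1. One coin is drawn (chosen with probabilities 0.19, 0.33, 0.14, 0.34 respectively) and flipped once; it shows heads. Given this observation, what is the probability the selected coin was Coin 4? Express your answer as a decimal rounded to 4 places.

Posterior probability ≈ 0.0856

Tabulate prior·likelihood by source: [1] prior 0.19, lik 0.73, product 0.1387; [2] prior 0.33, lik 0.37, product 0.1221; [3] prior 0.14, lik 0.73, product 0.1022; [4] prior 0.34, lik 0.1, product 0.03400.
Normalizing constant = 0.39700; the posterior for Coin 4 is its product over the sum, 0.03400/0.39700 = 0.0856.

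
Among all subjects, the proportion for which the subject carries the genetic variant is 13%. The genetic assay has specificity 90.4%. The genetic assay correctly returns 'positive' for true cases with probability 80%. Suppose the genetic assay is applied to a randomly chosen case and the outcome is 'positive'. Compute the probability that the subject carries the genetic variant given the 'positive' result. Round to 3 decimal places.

Let H be the event that the subject carries the genetic variant. P(H) = 0.13, so P(¬H) = 0.87. With E the 'positive' result, P(E|H) = 0.8 and P(E|¬H) = 0.096.
P(E) = 0.8·0.13 + 0.096·0.87 = 0.10400 + 0.083520 = 0.18752.
By Bayes' theorem, P(H|E) = 0.10400 / 0.18752 = 0.555.

P(H | E) ≈ 0.555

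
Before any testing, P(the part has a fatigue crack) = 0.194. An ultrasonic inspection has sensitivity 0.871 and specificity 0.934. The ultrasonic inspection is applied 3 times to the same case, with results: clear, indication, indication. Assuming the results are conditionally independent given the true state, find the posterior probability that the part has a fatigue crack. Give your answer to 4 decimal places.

Posterior P(H) ≈ 0.8527

With H the event that the part has a fatigue crack, the joint likelihood of the observed sequence is P(data|H) = 0.129·0.871·0.871 = 0.097865 and P(data|¬H) = 0.934·0.066·0.066 = 0.0040685.
Bayes: P(H|data) = 0.194·0.097865 / (0.194·0.097865 + 0.806·0.0040685) = 0.018986/0.022265 = 0.8527.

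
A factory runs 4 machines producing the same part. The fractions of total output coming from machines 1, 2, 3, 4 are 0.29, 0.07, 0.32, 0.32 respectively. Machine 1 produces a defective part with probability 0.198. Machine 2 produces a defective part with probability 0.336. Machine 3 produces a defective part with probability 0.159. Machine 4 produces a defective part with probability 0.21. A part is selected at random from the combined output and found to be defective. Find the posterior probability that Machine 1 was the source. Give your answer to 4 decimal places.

Posterior probability ≈ 0.2885

P(defective|M1) = 0.198; P(defective|M2) = 0.336; P(defective|M3) = 0.159; P(defective|M4) = 0.21.
Prior × likelihood for each source: 0.29·0.198=0.05742, 0.07·0.336=0.02352, 0.32·0.159=0.05088, 0.32·0.21=0.06720. Summing gives P(defective) = 0.19902.
P(Machine 1 | defective) = 0.05742 / 0.19902 = 0.2885.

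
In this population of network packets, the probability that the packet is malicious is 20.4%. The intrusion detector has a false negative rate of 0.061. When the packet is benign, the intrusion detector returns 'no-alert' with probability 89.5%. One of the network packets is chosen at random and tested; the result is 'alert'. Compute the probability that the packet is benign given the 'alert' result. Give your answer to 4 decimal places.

Let H be the event that the packet is malicious. P(H) = 0.204, so P(¬H) = 0.796. With E the 'alert' result, P(E|H) = 0.939 and P(E|¬H) = 0.105.
P(E) = 0.939·0.204 + 0.105·0.796 = 0.19156 + 0.083580 = 0.27514.
By Bayes' theorem, P(H|E) = 0.19156 / 0.27514 = 0.6962. Hence P(¬H|E) = 1 − 0.6962 = 0.3038.

P(¬H | E) ≈ 0.3038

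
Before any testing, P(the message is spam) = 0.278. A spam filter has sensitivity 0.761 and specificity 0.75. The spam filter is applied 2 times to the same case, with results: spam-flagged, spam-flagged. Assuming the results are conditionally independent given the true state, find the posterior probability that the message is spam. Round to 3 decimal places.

Posterior P(H) ≈ 0.781

Let H be the event that the message is spam; start with P(H) = 0.278. P('spam-flagged'|H) = 0.761, P('spam-flagged'|¬H) = 0.25.
Update on result 1 ('spam-flagged'): P(H) ← 0.761·0.2780 / (0.761·0.2780 + 0.25·0.7220) = 0.21156/0.39206 = 0.5396.
Update on result 2 ('spam-flagged'): P(H) ← 0.761·0.5396 / (0.761·0.5396 + 0.25·0.4604) = 0.41064/0.52574 = 0.7811.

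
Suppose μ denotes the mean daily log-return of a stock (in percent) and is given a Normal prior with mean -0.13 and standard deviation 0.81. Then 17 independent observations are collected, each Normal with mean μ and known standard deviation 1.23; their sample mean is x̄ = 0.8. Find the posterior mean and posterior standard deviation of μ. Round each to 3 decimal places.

Prior precision 1/τ₀² = 1/0.81² = 1.52416; data precision n/σ² = 17/1.23² = 11.2367.
Posterior precision = 1.52416 + 11.2367 = 12.7609, giving posterior SD = 1/√12.7609 = 0.280.
Posterior mean = (1.52416·-0.13 + 11.2367·0.8) / 12.7609 = 0.689.

Posterior mean ≈ 0.689; posterior SD ≈ 0.280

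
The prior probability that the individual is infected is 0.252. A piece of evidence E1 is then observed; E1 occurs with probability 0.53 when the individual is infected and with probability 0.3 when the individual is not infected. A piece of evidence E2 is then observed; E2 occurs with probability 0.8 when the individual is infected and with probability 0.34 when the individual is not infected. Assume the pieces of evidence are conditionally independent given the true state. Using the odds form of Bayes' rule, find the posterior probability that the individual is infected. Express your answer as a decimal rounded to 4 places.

Prior odds = 0.252/(1−0.252) = 0.33690. In log-odds, ln(0.33690) = -1.0880.
Add log likelihood ratios: ln(1.7667) + ln(2.3529) = 1.4248.
Posterior log-odds = 0.33679, so posterior odds = exp(0.33679) = 1.4004. Converting, P(H|E) = 1.4004/2.4004 = 0.5834.

Posterior probability ≈ 0.5834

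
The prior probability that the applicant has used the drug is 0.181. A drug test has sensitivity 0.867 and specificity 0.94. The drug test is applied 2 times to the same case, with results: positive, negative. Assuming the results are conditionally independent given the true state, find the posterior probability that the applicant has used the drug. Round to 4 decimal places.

Posterior P(H) ≈ 0.3112

Let H be the event that the applicant has used the drug; start with P(H) = 0.181. P('positive'|H) = 0.867, P('positive'|¬H) = 0.06.
Update on result 1 ('positive'): P(H) ← 0.867·0.1810 / (0.867·0.1810 + 0.06·0.8190) = 0.15693/0.20607 = 0.7615.
Update on result 2 ('negative'): P(H) ← 0.133·0.7615 / (0.133·0.7615 + 0.94·0.2385) = 0.10128/0.32544 = 0.3112.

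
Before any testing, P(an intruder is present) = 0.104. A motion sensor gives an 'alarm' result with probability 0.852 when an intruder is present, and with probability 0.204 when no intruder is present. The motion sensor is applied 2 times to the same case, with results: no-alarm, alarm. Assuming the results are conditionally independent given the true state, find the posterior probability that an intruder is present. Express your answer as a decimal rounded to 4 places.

With H the event that an intruder is present, the joint likelihood of the observed sequence is P(data|H) = 0.148·0.852 = 0.12610 and P(data|¬H) = 0.796·0.204 = 0.16238.
Bayes: P(H|data) = 0.104·0.12610 / (0.104·0.12610 + 0.896·0.16238) = 0.013114/0.15861 = 0.0827.

Posterior P(H) ≈ 0.0827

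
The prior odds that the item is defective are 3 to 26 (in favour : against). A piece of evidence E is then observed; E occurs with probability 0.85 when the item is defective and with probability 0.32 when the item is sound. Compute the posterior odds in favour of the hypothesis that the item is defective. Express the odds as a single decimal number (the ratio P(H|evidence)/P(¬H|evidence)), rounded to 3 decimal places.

Prior odds = 3/26 = 0.11538. In log-odds, ln(0.11538) = -2.1595.
Add log likelihood ratio: ln(2.6562) = 0.97692.
Posterior log-odds = -1.1826, so posterior odds = exp(-1.1826) = 0.30649.

Posterior odds ≈ 0.306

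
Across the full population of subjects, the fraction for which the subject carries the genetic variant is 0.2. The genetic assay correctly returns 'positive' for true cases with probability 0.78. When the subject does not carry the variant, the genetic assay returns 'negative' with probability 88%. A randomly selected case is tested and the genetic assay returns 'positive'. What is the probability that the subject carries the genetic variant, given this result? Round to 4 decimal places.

Write H for 'the subject carries the genetic variant'. Prior odds H:¬H = 0.2/0.8 = 0.25000. For the 'positive' outcome, the likelihood ratio is 0.78/0.12 = 6.5000.
Posterior odds = 0.25000 × 6.5000 = 1.6250, so P(H|E) = 1.6250/(1+1.6250) = 0.6190.

P(H | E) ≈ 0.6190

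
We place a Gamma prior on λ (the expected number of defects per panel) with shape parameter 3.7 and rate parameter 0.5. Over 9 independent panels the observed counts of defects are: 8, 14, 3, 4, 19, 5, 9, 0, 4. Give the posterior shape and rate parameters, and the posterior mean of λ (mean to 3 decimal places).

Posterior: Gamma(shape=69.7, rate=9.5); mean ≈ 7.337

Total count ∑xᵢ = 66 over n = 9 panels.
Gamma is conjugate to the Poisson likelihood: posterior is Gamma(shape = 3.7+66 = 69.7, rate = 0.5+9 = 9.5).
E[λ | data] = 69.7/9.5 = 7.337.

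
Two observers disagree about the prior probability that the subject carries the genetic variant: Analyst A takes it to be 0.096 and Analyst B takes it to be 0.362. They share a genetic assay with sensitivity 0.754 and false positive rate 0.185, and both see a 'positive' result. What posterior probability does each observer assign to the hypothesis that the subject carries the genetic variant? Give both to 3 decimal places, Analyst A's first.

Analyst A: 0.302; Analyst B: 0.698

The likelihood ratio for a 'positive' result is 0.754/0.185 = 4.0757.
Analyst A: prior odds 0.096/0.904 = 0.10619; posterior odds 0.43282; posterior probability 0.302.
Analyst B: prior odds 0.362/0.638 = 0.56740; posterior odds 2.3125; posterior probability 0.698.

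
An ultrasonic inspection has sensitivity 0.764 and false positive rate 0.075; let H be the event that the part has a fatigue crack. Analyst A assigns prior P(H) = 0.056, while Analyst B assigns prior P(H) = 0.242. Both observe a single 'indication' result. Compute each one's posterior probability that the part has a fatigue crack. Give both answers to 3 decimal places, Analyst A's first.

The likelihood ratio for an 'indication' result is 0.764/0.075 = 10.187.
Analyst A: prior odds 0.056/0.944 = 0.059322; posterior odds 0.60429; posterior probability 0.377.
Analyst B: prior odds 0.242/0.758 = 0.31926; posterior odds 3.2522; posterior probability 0.765.

Analyst A: 0.377; Analyst B: 0.765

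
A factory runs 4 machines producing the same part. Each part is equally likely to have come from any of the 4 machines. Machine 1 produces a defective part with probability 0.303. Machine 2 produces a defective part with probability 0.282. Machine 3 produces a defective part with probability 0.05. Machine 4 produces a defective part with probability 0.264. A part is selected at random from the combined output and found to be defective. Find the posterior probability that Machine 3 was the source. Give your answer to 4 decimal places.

Posterior probability ≈ 0.0556

Tabulate prior·likelihood by source: [1] prior 0.25, lik 0.303, product 0.07575; [2] prior 0.25, lik 0.282, product 0.07050; [3] prior 0.25, lik 0.05, product 0.01250; [4] prior 0.25, lik 0.264, product 0.06600.
Normalizing constant = 0.22475; the posterior for Machine 3 is its product over the sum, 0.01250/0.22475 = 0.0556.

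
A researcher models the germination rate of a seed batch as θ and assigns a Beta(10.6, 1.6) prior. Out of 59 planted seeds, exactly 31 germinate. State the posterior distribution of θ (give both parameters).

Posterior: Beta(41.6, 29.6)

The binomial likelihood is conjugate to the Beta prior: with 31 successes and 28 failures, the posterior is Beta(10.6+31, 1.6+28) = Beta(41.6, 29.6).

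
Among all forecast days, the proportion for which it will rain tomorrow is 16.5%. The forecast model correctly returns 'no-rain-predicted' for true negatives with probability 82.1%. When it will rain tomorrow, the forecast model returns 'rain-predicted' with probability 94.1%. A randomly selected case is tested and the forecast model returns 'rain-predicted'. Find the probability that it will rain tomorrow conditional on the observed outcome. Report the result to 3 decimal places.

P(H | E) ≈ 0.510

Write H for 'it will rain tomorrow'. Prior odds H:¬H = 0.165/0.835 = 0.19760. For the 'rain-predicted' outcome, the likelihood ratio is 0.941/0.179 = 5.2570.
Posterior odds = 0.19760 × 5.2570 = 1.0388, so P(H|E) = 1.0388/(1+1.0388) = 0.510.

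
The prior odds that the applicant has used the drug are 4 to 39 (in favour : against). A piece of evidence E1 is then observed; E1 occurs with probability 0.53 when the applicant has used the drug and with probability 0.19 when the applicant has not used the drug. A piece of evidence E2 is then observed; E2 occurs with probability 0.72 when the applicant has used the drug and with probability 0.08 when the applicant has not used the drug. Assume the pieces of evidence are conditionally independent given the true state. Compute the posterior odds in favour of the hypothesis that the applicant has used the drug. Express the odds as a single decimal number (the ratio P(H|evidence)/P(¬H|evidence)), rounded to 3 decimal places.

Prior odds = 4/39 = 0.10256.
Likelihood ratio for E1 = 0.53/0.19 = 2.7895.
Likelihood ratio for E2 = 0.72/0.08 = 9.0000.
Posterior odds = prior odds × LR₁ × LR₂ = 2.5749.

Posterior odds ≈ 2.575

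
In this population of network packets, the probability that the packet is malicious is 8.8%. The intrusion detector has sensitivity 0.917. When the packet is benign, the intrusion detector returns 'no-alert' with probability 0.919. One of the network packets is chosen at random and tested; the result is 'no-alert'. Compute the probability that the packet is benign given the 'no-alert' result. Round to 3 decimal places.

P(¬H | E) ≈ 0.991

Let H be the event that the packet is malicious. P(H) = 0.088, so P(¬H) = 0.912. With E the 'no-alert' result, P(E|H) = 0.083 and P(E|¬H) = 0.919.
P(E) = 0.083·0.088 + 0.919·0.912 = 0.0073040 + 0.83813 = 0.84543.
By Bayes' theorem, P(H|E) = 0.0073040 / 0.84543 = 0.009. Hence P(¬H|E) = 1 − 0.009 = 0.991.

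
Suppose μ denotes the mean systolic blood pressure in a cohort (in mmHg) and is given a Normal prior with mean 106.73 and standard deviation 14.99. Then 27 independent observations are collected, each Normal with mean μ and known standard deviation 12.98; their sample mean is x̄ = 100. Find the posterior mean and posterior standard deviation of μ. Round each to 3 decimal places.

Posterior mean ≈ 100.182; posterior SD ≈ 2.464

With known σ, the Normal prior is conjugate. Weight on the data is w = (n/σ²)/(n/σ² + 1/τ₀²) = 0.160256/(0.160256+0.00445038) = 0.97298.
Posterior mean = w·x̄ + (1−w)·μ₀ = 0.97298·100 + 0.027020·106.73 = 100.182. Posterior variance = 1/(0.160256+0.00445038) = 6.07141, so SD = 2.464.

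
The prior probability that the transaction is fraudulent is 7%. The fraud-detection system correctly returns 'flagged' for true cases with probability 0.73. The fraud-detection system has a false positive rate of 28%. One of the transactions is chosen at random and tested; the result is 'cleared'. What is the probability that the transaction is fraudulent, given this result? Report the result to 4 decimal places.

Let H be the event that the transaction is fraudulent. P(H) = 0.07, so P(¬H) = 0.93. With E the 'cleared' result, P(E|H) = 0.27 and P(E|¬H) = 0.72.
P(E) = 0.27·0.07 + 0.72·0.93 = 0.018900 + 0.66960 = 0.68850.
By Bayes' theorem, P(H|E) = 0.018900 / 0.68850 = 0.0275.

P(H | E) ≈ 0.0275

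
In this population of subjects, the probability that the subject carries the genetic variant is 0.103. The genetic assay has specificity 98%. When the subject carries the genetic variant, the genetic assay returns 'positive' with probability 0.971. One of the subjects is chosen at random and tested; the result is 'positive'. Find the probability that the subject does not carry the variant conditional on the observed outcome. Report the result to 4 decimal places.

Write H for 'the subject carries the genetic variant'. Prior odds H:¬H = 0.103/0.897 = 0.11483. For the 'positive' outcome, the likelihood ratio is 0.971/0.02 = 48.550.
Posterior odds = 0.11483 × 48.550 = 5.5749, so P(H|E) = 5.5749/(1+5.5749) = 0.8479. Then P(¬H|E) = 1 − 0.8479 = 0.1521.

P(¬H | E) ≈ 0.1521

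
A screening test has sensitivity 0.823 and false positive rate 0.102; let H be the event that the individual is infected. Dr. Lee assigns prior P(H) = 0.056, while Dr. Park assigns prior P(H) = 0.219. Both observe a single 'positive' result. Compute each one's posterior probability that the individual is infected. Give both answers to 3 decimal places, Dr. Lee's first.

P('+'|H) = 0.823, P('+'|¬H) = 0.102.
Dr. Lee: numerator 0.823·0.056 = 0.046088; evidence = 0.046088+0.102·0.944 = 0.14238; posterior = 0.324.
Dr. Park: numerator 0.823·0.219 = 0.18024; evidence = 0.18024+0.102·0.781 = 0.25990; posterior = 0.693.

Dr. Lee: 0.324; Dr. Park: 0.693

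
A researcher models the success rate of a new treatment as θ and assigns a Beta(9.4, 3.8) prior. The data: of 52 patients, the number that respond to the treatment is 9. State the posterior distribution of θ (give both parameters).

The binomial likelihood is conjugate to the Beta prior: with 9 successes and 43 failures, the posterior is Beta(9.4+9, 3.8+43) = Beta(18.4, 46.8).

Posterior: Beta(18.4, 46.8)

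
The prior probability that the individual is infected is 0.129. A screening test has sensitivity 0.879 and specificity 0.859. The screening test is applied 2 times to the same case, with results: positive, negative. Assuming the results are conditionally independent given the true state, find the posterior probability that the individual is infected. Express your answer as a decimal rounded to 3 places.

With H the event that the individual is infected, the joint likelihood of the observed sequence is P(data|H) = 0.879·0.121 = 0.10636 and P(data|¬H) = 0.141·0.859 = 0.12112.
Bayes: P(H|data) = 0.129·0.10636 / (0.129·0.10636 + 0.871·0.12112) = 0.013720/0.11921 = 0.1151.

Posterior P(H) ≈ 0.115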